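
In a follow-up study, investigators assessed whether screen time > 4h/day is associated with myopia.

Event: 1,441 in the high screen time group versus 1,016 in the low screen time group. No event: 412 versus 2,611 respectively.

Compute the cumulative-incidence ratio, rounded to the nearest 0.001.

From the description: a = 1441, b = 412, c = 1016, d = 2611.
Risk in exposed = 1441/1853 = 0.77766; risk in unexposed = 1016/3627 = 0.28012.
RR = 0.77766 / 0.28012 = 2.77615
The risk among the exposed is 2.78 times that among the unexposed.

2.776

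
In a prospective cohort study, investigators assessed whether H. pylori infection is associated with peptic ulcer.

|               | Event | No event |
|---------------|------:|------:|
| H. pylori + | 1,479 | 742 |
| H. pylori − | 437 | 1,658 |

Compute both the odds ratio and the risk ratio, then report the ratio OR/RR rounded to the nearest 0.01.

2.37

Cells: a = 1479, b = 742, c = 437, d = 1658.
OR = (1479·1658)/(742·437) = 2452182/324254 = 7.56253
Risk in exposed = 1479/2221 = 0.66592; risk in unexposed = 437/2095 = 0.20859; RR = 3.19244
OR/RR = 7.56253 / 3.19244 = 2.36889
The outcome is not rare, so the OR lies further from 1 than the RR.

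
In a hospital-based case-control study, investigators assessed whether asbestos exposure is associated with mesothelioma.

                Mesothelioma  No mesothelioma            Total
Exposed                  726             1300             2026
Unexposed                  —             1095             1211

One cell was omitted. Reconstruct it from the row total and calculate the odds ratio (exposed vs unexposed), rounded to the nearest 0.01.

The missing cell is in the unexposed row: 1211 − 1095 = 116.
So a = 726, b = 1300, c = 116, d = 1095.
OR = (a·d)/(b·c) = (726 × 1095) / (1300 × 116) = 794970 / 150800 = 5.27168

5.27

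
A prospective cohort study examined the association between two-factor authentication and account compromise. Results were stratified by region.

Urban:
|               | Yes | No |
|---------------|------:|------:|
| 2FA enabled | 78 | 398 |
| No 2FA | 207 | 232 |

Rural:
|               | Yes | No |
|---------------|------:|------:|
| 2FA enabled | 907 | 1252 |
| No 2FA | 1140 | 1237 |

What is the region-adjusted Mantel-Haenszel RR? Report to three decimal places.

RR_MH = Σ(aᵢ·n₀ᵢ/nᵢ) / Σ(cᵢ·n₁ᵢ/nᵢ), with n₁ᵢ = aᵢ+bᵢ (exposed), n₀ᵢ = cᵢ+dᵢ (unexposed), nᵢ = n₁ᵢ+n₀ᵢ.
Stratum 1 (Urban): n₁ = 476, n₀ = 439, n = 915; a·n₀/n = 78·439/915 = 37.4230; c·n₁/n = 207·476/915 = 107.6852
Stratum 2 (Rural): n₁ = 2159, n₀ = 2377, n = 4536; a·n₀/n = 907·2377/4536 = 475.2952; c·n₁/n = 1140·2159/4536 = 542.6058
RR_MH = (37.4230 + 475.2952) / (107.6852 + 542.6058) = 512.7181 / 650.2911 = 0.78844

0.788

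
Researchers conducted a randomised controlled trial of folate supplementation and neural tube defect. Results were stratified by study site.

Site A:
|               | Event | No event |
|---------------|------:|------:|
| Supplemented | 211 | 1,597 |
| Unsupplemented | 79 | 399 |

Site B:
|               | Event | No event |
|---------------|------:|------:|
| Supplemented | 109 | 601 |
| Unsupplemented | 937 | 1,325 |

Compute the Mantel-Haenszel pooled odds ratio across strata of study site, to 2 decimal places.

OR_MH = Σ(aᵢdᵢ/nᵢ) / Σ(bᵢcᵢ/nᵢ), where nᵢ is the stratum total.
Stratum 1 (Site A): n = 2286; a·d/n = 211·399/2286 = 36.8281; b·c/n = 1597·79/2286 = 55.1894
Stratum 2 (Site B): n = 2972; a·d/n = 109·1325/2972 = 48.5952; b·c/n = 601·937/2972 = 189.4808
OR_MH = (36.8281 + 48.5952) / (55.1894 + 189.4808) = 85.4233 / 244.6702 = 0.34914

0.35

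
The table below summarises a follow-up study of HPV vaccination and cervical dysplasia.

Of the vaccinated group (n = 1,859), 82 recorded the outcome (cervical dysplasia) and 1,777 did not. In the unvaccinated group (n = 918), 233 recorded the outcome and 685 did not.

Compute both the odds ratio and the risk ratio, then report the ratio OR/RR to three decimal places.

0.781

From the description: a = 82, b = 1777, c = 233, d = 685.
OR = (82·685)/(1777·233) = 56170/414041 = 0.13566
Risk in exposed = 82/1859 = 0.04411; risk in unexposed = 233/918 = 0.25381; RR = 0.17379
OR/RR = 0.13566 / 0.17379 = 0.78062
The outcome is not rare, so the OR lies further from 1 than the RR.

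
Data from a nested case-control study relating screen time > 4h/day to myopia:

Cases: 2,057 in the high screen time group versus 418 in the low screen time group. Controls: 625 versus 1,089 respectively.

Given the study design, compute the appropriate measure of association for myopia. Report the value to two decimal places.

From the description: a = 2057, b = 625, c = 418, d = 1089.
This is a nested case-control study: participants were sampled on outcome status, so risks in the source population cannot be estimated directly — relative risk is not valid here. The odds ratio is the appropriate measure.
OR = (a·d)/(b·c) = (2057 × 1089) / (625 × 418) = 2240073 / 261250 = 8.57444

8.57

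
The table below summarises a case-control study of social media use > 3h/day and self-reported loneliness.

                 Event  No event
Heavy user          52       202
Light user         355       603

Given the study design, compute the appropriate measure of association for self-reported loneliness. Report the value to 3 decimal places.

Cells: a = 52, b = 202, c = 355, d = 603.
This is a case-control study: participants were sampled on outcome status, so risks in the source population cannot be estimated directly — relative risk is not valid here. The odds ratio is the appropriate measure.
OR = (a·d)/(b·c) = (52 × 603) / (202 × 355) = 31356 / 71710 = 0.43726

0.437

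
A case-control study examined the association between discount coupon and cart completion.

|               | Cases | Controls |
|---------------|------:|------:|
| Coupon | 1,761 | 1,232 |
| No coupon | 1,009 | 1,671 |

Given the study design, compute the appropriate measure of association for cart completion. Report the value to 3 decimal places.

2.367

Cells: a = 1761, b = 1232, c = 1009, d = 1671.
This is a case-control study: participants were sampled on outcome status, so risks in the source population cannot be estimated directly — relative risk is not valid here. The odds ratio is the appropriate measure.
OR = (a·d)/(b·c) = (1761 × 1671) / (1232 × 1009) = 2942631 / 1243088 = 2.36719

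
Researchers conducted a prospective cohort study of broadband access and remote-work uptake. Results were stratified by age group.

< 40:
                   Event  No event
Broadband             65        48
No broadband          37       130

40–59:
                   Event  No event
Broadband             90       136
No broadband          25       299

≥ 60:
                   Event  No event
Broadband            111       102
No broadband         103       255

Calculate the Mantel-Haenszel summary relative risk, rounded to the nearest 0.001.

RR_MH = Σ(aᵢ·n₀ᵢ/nᵢ) / Σ(cᵢ·n₁ᵢ/nᵢ), with n₁ᵢ = aᵢ+bᵢ (exposed), n₀ᵢ = cᵢ+dᵢ (unexposed), nᵢ = n₁ᵢ+n₀ᵢ.
Stratum 1 (< 40): n₁ = 113, n₀ = 167, n = 280; a·n₀/n = 65·167/280 = 38.7679; c·n₁/n = 37·113/280 = 14.9321
Stratum 2 (40–59): n₁ = 226, n₀ = 324, n = 550; a·n₀/n = 90·324/550 = 53.0182; c·n₁/n = 25·226/550 = 10.2727
Stratum 3 (≥ 60): n₁ = 213, n₀ = 358, n = 571; a·n₀/n = 111·358/571 = 69.5937; c·n₁/n = 103·213/571 = 38.4221
RR_MH = (38.7679 + 53.0182 + 69.5937) / (14.9321 + 10.2727 + 38.4221) = 161.3797 / 63.6269 = 2.53634

2.536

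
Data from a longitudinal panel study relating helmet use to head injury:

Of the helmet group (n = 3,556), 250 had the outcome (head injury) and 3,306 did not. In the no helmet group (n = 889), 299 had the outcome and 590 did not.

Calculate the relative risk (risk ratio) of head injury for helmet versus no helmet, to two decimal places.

0.21

From the description: a = 250, b = 3306, c = 299, d = 590.
Risk in exposed = 250/3556 = 0.07030; risk in unexposed = 299/889 = 0.33633.
RR = 0.07030 / 0.33633 = 0.20903
The risk is 79% lower among the exposed than among the unexposed.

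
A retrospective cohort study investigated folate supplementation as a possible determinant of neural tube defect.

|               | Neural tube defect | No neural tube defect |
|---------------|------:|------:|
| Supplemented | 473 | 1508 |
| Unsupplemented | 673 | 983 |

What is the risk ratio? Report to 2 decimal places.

0.59

Cells: a = 473, b = 1508, c = 673, d = 983.
Risk in exposed = 473/1981 = 0.23877; risk in unexposed = 673/1656 = 0.40640.
RR = 0.23877 / 0.40640 = 0.58752
The risk is 41% lower among the exposed than among the unexposed.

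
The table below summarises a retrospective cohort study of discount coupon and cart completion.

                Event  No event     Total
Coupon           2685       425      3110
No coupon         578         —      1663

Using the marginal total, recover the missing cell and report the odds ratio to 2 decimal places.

11.86

The missing cell is in the unexposed row: 1663 − 578 = 1085.
So a = 2685, b = 425, c = 578, d = 1085.
OR = (a·d)/(b·c) = (2685 × 1085) / (425 × 578) = 2913225 / 245650 = 11.85925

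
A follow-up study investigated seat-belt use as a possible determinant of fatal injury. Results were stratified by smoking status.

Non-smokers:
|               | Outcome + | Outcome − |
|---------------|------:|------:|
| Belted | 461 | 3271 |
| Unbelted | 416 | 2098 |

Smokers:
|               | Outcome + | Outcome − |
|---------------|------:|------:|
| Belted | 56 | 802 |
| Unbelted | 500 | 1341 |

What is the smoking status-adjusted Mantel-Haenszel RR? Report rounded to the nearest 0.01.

0.55

RR_MH = Σ(aᵢ·n₀ᵢ/nᵢ) / Σ(cᵢ·n₁ᵢ/nᵢ), with n₁ᵢ = aᵢ+bᵢ (exposed), n₀ᵢ = cᵢ+dᵢ (unexposed), nᵢ = n₁ᵢ+n₀ᵢ.
Stratum 1 (Non-smokers): n₁ = 3732, n₀ = 2514, n = 6246; a·n₀/n = 461·2514/6246 = 185.5514; c·n₁/n = 416·3732/6246 = 248.5610
Stratum 2 (Smokers): n₁ = 858, n₀ = 1841, n = 2699; a·n₀/n = 56·1841/2699 = 38.1979; c·n₁/n = 500·858/2699 = 158.9478
RR_MH = (185.5514 + 38.1979) / (248.5610 + 158.9478) = 223.7492 / 407.5088 = 0.54907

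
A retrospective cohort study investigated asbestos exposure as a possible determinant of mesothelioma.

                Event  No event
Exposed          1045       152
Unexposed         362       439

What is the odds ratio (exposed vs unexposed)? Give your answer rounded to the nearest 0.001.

8.337

Cells: a = 1045, b = 152, c = 362, d = 439.
OR = (a·d)/(b·c) = (1045 × 439) / (152 × 362) = 458755 / 55024 = 8.33736
The odds of mesothelioma are about 8.34 times as high in the exposed group.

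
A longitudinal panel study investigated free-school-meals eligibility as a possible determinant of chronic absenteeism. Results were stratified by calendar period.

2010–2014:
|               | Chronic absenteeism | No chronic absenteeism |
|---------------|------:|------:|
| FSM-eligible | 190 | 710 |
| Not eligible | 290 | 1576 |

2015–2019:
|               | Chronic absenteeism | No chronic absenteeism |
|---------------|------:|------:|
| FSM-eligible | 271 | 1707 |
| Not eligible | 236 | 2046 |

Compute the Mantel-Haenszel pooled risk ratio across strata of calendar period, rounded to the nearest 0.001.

1.340

RR_MH = Σ(aᵢ·n₀ᵢ/nᵢ) / Σ(cᵢ·n₁ᵢ/nᵢ), with n₁ᵢ = aᵢ+bᵢ (exposed), n₀ᵢ = cᵢ+dᵢ (unexposed), nᵢ = n₁ᵢ+n₀ᵢ.
Stratum 1 (2010–2014): n₁ = 900, n₀ = 1866, n = 2766; a·n₀/n = 190·1866/2766 = 128.1779; c·n₁/n = 290·900/2766 = 94.3601
Stratum 2 (2015–2019): n₁ = 1978, n₀ = 2282, n = 4260; a·n₀/n = 271·2282/4260 = 145.1695; c·n₁/n = 236·1978/4260 = 109.5793
RR_MH = (128.1779 + 145.1695) / (94.3601 + 109.5793) = 273.3474 / 203.9394 = 1.34034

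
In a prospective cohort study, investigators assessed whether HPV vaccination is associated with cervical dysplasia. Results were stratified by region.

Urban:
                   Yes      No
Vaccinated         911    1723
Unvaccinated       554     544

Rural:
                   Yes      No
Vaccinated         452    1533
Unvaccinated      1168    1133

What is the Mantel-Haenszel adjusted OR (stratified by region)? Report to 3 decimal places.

0.375

OR_MH = Σ(aᵢdᵢ/nᵢ) / Σ(bᵢcᵢ/nᵢ), where nᵢ is the stratum total.
Stratum 1 (Urban): n = 3732; a·d/n = 911·544/3732 = 132.7931; b·c/n = 1723·554/3732 = 255.7722
Stratum 2 (Rural): n = 4286; a·d/n = 452·1133/4286 = 119.4858; b·c/n = 1533·1168/4286 = 417.7657
OR_MH = (132.7931 + 119.4858) / (255.7722 + 417.7657) = 252.2789 / 673.5380 = 0.37456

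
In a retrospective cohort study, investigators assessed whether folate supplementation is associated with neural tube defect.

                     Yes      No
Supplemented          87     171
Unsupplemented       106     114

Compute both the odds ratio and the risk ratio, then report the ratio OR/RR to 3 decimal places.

0.782

Cells: a = 87, b = 171, c = 106, d = 114.
OR = (87·114)/(171·106) = 9918/18126 = 0.54717
Risk in exposed = 87/258 = 0.33721; risk in unexposed = 106/220 = 0.48182; RR = 0.69987
OR/RR = 0.54717 / 0.69987 = 0.78182
The outcome is not rare, so the OR lies further from 1 than the RR.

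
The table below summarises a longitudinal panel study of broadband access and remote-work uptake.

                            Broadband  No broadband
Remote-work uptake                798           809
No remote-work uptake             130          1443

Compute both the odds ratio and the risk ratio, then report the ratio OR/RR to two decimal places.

Reading the table with exposure as columns: a = 798 (Broadband, case), b = 130 (Broadband, non-case), c = 809 (No broadband, case), d = 1443.
OR = (798·1443)/(130·809) = 1151514/105170 = 10.94907
Risk in exposed = 798/928 = 0.85991; risk in unexposed = 809/2252 = 0.35924; RR = 2.39373
OR/RR = 10.94907 / 2.39373 = 4.57407
The outcome is not rare, so the OR lies further from 1 than the RR.

4.57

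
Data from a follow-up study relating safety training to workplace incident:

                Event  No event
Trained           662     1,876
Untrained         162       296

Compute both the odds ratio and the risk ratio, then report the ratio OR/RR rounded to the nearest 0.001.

Cells: a = 662, b = 1876, c = 162, d = 296.
OR = (662·296)/(1876·162) = 195952/303912 = 0.64477
Risk in exposed = 662/2538 = 0.26084; risk in unexposed = 162/458 = 0.35371; RR = 0.73742
OR/RR = 0.64477 / 0.73742 = 0.87435
The outcome is not rare, so the OR lies further from 1 than the RR.

0.874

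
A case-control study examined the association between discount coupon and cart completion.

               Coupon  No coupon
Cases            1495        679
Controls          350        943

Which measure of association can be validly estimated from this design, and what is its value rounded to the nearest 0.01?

5.93

Reading the table with exposure as columns: a = 1495 (Coupon, case), b = 350 (Coupon, non-case), c = 679 (No coupon, case), d = 943.
This is a case-control study: participants were sampled on outcome status, so risks in the source population cannot be estimated directly — relative risk is not valid here. The odds ratio is the appropriate measure.
OR = (a·d)/(b·c) = (1495 × 943) / (350 × 679) = 1409785 / 237650 = 5.93219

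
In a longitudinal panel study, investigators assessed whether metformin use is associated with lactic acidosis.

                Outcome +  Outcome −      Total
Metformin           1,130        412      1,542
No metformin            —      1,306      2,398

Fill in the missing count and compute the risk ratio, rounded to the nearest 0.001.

1.609

The missing cell is in the unexposed row: 2398 − 1306 = 1092.
So a = 1130, b = 412, c = 1092, d = 1306.
RR = [a/(a+b)] / [c/(c+d)] = (1130/1542) / (1092/2398) = 0.73281/0.45538 = 1.60924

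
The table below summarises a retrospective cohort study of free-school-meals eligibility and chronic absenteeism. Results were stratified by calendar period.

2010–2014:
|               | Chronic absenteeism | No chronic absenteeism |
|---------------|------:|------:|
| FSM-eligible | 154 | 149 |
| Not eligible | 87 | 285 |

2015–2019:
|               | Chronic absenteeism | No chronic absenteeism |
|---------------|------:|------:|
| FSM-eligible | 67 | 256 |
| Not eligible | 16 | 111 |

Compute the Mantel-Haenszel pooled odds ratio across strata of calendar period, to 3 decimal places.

2.881

OR_MH = Σ(aᵢdᵢ/nᵢ) / Σ(bᵢcᵢ/nᵢ), where nᵢ is the stratum total.
Stratum 1 (2010–2014): n = 675; a·d/n = 154·285/675 = 65.0222; b·c/n = 149·87/675 = 19.2044
Stratum 2 (2015–2019): n = 450; a·d/n = 67·111/450 = 16.5267; b·c/n = 256·16/450 = 9.1022
OR_MH = (65.0222 + 16.5267) / (19.2044 + 9.1022) = 81.5489 / 28.3067 = 2.88091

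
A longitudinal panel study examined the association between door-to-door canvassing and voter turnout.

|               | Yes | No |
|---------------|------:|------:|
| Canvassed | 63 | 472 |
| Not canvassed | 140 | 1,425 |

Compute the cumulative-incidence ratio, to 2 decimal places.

Cells: a = 63, b = 472, c = 140, d = 1425.
Risk in exposed = 63/535 = 0.11776; risk in unexposed = 140/1565 = 0.08946.
RR = 0.11776 / 0.08946 = 1.31636
The risk among the exposed is 1.32 times that among the unexposed.

1.32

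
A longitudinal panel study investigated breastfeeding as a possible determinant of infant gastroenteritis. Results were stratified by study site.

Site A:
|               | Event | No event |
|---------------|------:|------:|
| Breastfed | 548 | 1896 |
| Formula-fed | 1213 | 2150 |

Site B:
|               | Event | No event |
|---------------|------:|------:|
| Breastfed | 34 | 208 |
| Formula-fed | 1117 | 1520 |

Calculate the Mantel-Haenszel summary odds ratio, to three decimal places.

OR_MH = Σ(aᵢdᵢ/nᵢ) / Σ(bᵢcᵢ/nᵢ), where nᵢ is the stratum total.
Stratum 1 (Site A): n = 5807; a·d/n = 548·2150/5807 = 202.8931; b·c/n = 1896·1213/5807 = 396.0475
Stratum 2 (Site B): n = 2879; a·d/n = 34·1520/2879 = 17.9507; b·c/n = 208·1117/2879 = 80.7002
OR_MH = (202.8931 + 17.9507) / (396.0475 + 80.7002) = 220.8437 / 476.7478 = 0.46323

0.463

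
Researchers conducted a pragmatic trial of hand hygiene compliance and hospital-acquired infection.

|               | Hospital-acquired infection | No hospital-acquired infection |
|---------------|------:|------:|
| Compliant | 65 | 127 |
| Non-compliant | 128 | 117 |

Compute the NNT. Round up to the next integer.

Risk in treated group = 65/192 = 0.33854; risk in control = 128/245 = 0.52245.
Absolute risk reduction = 0.52245 − 0.33854 = 0.18391
NNT = 1 / ARR = 1 / 0.18391 = 5.438 → round up → 6

6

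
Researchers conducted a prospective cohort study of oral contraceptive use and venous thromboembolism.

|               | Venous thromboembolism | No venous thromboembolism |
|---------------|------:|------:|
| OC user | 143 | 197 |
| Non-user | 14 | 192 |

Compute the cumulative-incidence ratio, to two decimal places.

Cells: a = 143, b = 197, c = 14, d = 192.
Risk in exposed = 143/340 = 0.42059; risk in unexposed = 14/206 = 0.06796.
RR = 0.42059 / 0.06796 = 6.18866
The risk among the exposed is 6.19 times that among the unexposed.

6.19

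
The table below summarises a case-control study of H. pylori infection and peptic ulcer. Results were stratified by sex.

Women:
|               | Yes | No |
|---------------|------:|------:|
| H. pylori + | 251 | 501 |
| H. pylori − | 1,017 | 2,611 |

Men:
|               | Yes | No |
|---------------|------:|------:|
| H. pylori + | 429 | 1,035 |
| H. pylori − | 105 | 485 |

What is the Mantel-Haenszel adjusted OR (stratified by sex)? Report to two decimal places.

1.48

OR_MH = Σ(aᵢdᵢ/nᵢ) / Σ(bᵢcᵢ/nᵢ), where nᵢ is the stratum total.
Stratum 1 (Women): n = 4380; a·d/n = 251·2611/4380 = 149.6258; b·c/n = 501·1017/4380 = 116.3281
Stratum 2 (Men): n = 2054; a·d/n = 429·485/2054 = 101.2975; b·c/n = 1035·105/2054 = 52.9090
OR_MH = (149.6258 + 101.2975) / (116.3281 + 52.9090) = 250.9233 / 169.2370 = 1.48267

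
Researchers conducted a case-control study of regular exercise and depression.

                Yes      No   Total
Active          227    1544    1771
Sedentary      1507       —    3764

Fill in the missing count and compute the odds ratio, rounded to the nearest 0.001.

The missing cell is in the unexposed row: 3764 − 1507 = 2257.
So a = 227, b = 1544, c = 1507, d = 2257.
OR = (a·d)/(b·c) = (227 × 2257) / (1544 × 1507) = 512339 / 2326808 = 0.22019

0.220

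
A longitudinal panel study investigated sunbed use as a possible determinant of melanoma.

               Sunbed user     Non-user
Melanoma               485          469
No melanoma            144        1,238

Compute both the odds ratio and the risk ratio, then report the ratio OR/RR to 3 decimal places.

3.168

Reading the table with exposure as columns: a = 485 (Sunbed user, case), b = 144 (Sunbed user, non-case), c = 469 (Non-user, case), d = 1238.
OR = (485·1238)/(144·469) = 600430/67536 = 8.89052
Risk in exposed = 485/629 = 0.77107; risk in unexposed = 469/1707 = 0.27475; RR = 2.80641
OR/RR = 8.89052 / 2.80641 = 3.16793
The outcome is not rare, so the OR lies further from 1 than the RR.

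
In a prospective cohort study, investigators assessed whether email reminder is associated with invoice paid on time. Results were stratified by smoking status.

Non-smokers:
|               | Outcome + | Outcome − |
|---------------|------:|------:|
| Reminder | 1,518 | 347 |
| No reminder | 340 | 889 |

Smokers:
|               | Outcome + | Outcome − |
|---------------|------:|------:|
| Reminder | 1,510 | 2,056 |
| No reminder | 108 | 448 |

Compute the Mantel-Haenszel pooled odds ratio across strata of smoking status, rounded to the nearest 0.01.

6.52

OR_MH = Σ(aᵢdᵢ/nᵢ) / Σ(bᵢcᵢ/nᵢ), where nᵢ is the stratum total.
Stratum 1 (Non-smokers): n = 3094; a·d/n = 1518·889/3094 = 436.1674; b·c/n = 347·340/3094 = 38.1319
Stratum 2 (Smokers): n = 4122; a·d/n = 1510·448/4122 = 164.1145; b·c/n = 2056·108/4122 = 53.8690
OR_MH = (436.1674 + 164.1145) / (38.1319 + 53.8690) = 600.2819 / 92.0009 = 6.52474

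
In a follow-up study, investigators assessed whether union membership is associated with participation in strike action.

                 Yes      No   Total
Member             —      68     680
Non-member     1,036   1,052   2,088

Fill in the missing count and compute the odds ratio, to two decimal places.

The missing cell is in the exposed row: 680 − 68 = 612.
So a = 612, b = 68, c = 1036, d = 1052.
OR = (a·d)/(b·c) = (612 × 1052) / (68 × 1036) = 643824 / 70448 = 9.13900

9.14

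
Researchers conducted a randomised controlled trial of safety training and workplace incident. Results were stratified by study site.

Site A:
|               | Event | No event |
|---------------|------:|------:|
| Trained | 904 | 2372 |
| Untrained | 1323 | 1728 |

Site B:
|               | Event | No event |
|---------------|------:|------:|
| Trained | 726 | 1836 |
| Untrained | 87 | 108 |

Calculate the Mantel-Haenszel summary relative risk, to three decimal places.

RR_MH = Σ(aᵢ·n₀ᵢ/nᵢ) / Σ(cᵢ·n₁ᵢ/nᵢ), with n₁ᵢ = aᵢ+bᵢ (exposed), n₀ᵢ = cᵢ+dᵢ (unexposed), nᵢ = n₁ᵢ+n₀ᵢ.
Stratum 1 (Site A): n₁ = 3276, n₀ = 3051, n = 6327; a·n₀/n = 904·3051/6327 = 435.9260; c·n₁/n = 1323·3276/6327 = 685.0242
Stratum 2 (Site B): n₁ = 2562, n₀ = 195, n = 2757; a·n₀/n = 726·195/2757 = 51.3493; c·n₁/n = 87·2562/2757 = 80.8466
RR_MH = (435.9260 + 51.3493) / (685.0242 + 80.8466) = 487.2753 / 765.8708 = 0.63624

0.636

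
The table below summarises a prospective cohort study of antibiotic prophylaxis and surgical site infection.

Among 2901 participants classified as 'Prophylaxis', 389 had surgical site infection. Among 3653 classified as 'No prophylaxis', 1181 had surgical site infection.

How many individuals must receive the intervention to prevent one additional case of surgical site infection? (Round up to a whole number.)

6

Risk in treated group = 389/2901 = 0.13409; risk in control = 1181/3653 = 0.32330.
Absolute risk reduction = 0.32330 − 0.13409 = 0.18920
NNT = 1 / ARR = 1 / 0.18920 = 5.285 → round up → 6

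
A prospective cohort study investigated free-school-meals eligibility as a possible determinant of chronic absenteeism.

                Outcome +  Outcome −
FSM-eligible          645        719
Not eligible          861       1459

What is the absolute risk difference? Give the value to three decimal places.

0.102

Cells: a = 645, b = 719, c = 861, d = 1459.
Risk in exposed = 645/1364 = 0.472874; risk in unexposed = 861/2320 = 0.371121.
Risk difference = 0.472874 − 0.371121 = 0.101753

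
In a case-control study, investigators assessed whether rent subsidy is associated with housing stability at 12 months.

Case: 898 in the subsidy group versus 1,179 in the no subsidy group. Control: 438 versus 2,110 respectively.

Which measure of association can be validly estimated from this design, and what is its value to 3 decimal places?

From the description: a = 898, b = 438, c = 1179, d = 2110.
This is a case-control study: participants were sampled on outcome status, so risks in the source population cannot be estimated directly — relative risk is not valid here. The odds ratio is the appropriate measure.
OR = (a·d)/(b·c) = (898 × 2110) / (438 × 1179) = 1894780 / 516402 = 3.66920

3.669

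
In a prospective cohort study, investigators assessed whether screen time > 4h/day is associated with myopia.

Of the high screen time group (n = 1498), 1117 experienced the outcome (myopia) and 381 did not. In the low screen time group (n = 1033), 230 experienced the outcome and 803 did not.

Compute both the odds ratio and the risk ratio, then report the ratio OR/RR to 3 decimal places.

3.056

From the description: a = 1117, b = 381, c = 230, d = 803.
OR = (1117·803)/(381·230) = 896951/87630 = 10.23566
Risk in exposed = 1117/1498 = 0.74566; risk in unexposed = 230/1033 = 0.22265; RR = 3.34899
OR/RR = 10.23566 / 3.34899 = 3.05634
The outcome is not rare, so the OR lies further from 1 than the RR.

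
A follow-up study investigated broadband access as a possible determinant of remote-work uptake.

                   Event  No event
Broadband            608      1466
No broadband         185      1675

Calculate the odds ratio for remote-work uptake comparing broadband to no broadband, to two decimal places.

3.76

Cells: a = 608, b = 1466, c = 185, d = 1675.
OR = (a·d)/(b·c) = (608 × 1675) / (1466 × 185) = 1018400 / 271210 = 3.75502
The odds of remote-work uptake are about 3.76 times as high in the broadband group.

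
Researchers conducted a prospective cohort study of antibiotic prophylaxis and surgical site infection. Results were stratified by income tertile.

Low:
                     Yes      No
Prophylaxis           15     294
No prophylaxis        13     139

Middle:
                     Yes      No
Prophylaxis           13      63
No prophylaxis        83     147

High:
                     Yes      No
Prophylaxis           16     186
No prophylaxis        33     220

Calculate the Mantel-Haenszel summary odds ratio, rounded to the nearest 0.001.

OR_MH = Σ(aᵢdᵢ/nᵢ) / Σ(bᵢcᵢ/nᵢ), where nᵢ is the stratum total.
Stratum 1 (Low): n = 461; a·d/n = 15·139/461 = 4.5228; b·c/n = 294·13/461 = 8.2907
Stratum 2 (Middle): n = 306; a·d/n = 13·147/306 = 6.2451; b·c/n = 63·83/306 = 17.0882
Stratum 3 (High): n = 455; a·d/n = 16·220/455 = 7.7363; b·c/n = 186·33/455 = 13.4901
OR_MH = (4.5228 + 6.2451 + 7.7363) / (8.2907 + 17.0882 + 13.4901) = 18.5041 / 38.8690 = 0.47606

0.476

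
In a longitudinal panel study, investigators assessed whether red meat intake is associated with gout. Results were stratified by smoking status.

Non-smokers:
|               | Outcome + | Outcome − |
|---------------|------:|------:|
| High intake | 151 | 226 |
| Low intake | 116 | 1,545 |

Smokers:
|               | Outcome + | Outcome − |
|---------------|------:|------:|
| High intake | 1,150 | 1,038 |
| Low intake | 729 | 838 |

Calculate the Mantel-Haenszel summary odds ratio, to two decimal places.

OR_MH = Σ(aᵢdᵢ/nᵢ) / Σ(bᵢcᵢ/nᵢ), where nᵢ is the stratum total.
Stratum 1 (Non-smokers): n = 2038; a·d/n = 151·1545/2038 = 114.4725; b·c/n = 226·116/2038 = 12.8636
Stratum 2 (Smokers): n = 3755; a·d/n = 1150·838/3755 = 256.6445; b·c/n = 1038·729/3755 = 201.5185
OR_MH = (114.4725 + 256.6445) / (12.8636 + 201.5185) = 371.1170 / 214.3821 = 1.73110

1.73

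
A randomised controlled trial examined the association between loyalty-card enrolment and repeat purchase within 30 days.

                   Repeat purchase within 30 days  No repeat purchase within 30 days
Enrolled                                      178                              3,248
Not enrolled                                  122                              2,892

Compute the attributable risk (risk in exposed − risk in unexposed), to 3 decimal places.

Cells: a = 178, b = 3248, c = 122, d = 2892.
Risk in exposed = 178/3426 = 0.051956; risk in unexposed = 122/3014 = 0.040478.
Risk difference = 0.051956 − 0.040478 = 0.011478

0.011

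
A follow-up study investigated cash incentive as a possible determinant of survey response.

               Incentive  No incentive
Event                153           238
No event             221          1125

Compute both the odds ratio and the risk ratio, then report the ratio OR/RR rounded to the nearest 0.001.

Reading the table with exposure as columns: a = 153 (Incentive, case), b = 221 (Incentive, non-case), c = 238 (No incentive, case), d = 1125.
OR = (153·1125)/(221·238) = 172125/52598 = 3.27246
Risk in exposed = 153/374 = 0.40909; risk in unexposed = 238/1363 = 0.17461; RR = 2.34282
OR/RR = 3.27246 / 2.34282 = 1.39681
The outcome is not rare, so the OR lies further from 1 than the RR.

1.397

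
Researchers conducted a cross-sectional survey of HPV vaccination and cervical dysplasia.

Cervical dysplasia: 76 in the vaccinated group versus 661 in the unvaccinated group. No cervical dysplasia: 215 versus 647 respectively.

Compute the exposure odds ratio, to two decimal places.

From the description: a = 76, b = 215, c = 661, d = 647.
OR = (a·d)/(b·c) = (76 × 647) / (215 × 661) = 49172 / 142115 = 0.34600
Exposure is associated with lower odds of cervical dysplasia (OR = 0.35 < 1).

0.35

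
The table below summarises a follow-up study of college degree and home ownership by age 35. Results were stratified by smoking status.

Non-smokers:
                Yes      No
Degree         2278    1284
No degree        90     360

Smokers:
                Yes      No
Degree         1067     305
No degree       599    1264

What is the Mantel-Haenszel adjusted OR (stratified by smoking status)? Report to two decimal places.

7.29

OR_MH = Σ(aᵢdᵢ/nᵢ) / Σ(bᵢcᵢ/nᵢ), where nᵢ is the stratum total.
Stratum 1 (Non-smokers): n = 4012; a·d/n = 2278·360/4012 = 204.4068; b·c/n = 1284·90/4012 = 28.8036
Stratum 2 (Smokers): n = 3235; a·d/n = 1067·1264/3235 = 416.9051; b·c/n = 305·599/3235 = 56.4745
OR_MH = (204.4068 + 416.9051) / (28.8036 + 56.4745) = 621.3119 / 85.2781 = 7.28572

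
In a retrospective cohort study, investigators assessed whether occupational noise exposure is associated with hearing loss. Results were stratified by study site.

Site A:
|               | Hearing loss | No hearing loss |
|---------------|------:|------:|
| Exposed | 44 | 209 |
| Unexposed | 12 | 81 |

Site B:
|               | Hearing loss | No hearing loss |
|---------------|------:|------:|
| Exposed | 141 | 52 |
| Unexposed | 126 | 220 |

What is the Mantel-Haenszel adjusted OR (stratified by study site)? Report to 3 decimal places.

3.497

OR_MH = Σ(aᵢdᵢ/nᵢ) / Σ(bᵢcᵢ/nᵢ), where nᵢ is the stratum total.
Stratum 1 (Site A): n = 346; a·d/n = 44·81/346 = 10.3006; b·c/n = 209·12/346 = 7.2486
Stratum 2 (Site B): n = 539; a·d/n = 141·220/539 = 57.5510; b·c/n = 52·126/539 = 12.1558
OR_MH = (10.3006 + 57.5510) / (7.2486 + 12.1558) = 67.8516 / 19.4044 = 3.49671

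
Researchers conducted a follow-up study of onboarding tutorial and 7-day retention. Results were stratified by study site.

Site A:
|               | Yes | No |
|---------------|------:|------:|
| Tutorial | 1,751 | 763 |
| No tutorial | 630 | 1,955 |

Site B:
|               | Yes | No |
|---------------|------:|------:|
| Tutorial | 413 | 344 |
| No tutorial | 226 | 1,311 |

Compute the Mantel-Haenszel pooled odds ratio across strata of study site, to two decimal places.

7.08

OR_MH = Σ(aᵢdᵢ/nᵢ) / Σ(bᵢcᵢ/nᵢ), where nᵢ is the stratum total.
Stratum 1 (Site A): n = 5099; a·d/n = 1751·1955/5099 = 671.3483; b·c/n = 763·630/5099 = 94.2714
Stratum 2 (Site B): n = 2294; a·d/n = 413·1311/2294 = 236.0257; b·c/n = 344·226/2294 = 33.8901
OR_MH = (671.3483 + 236.0257) / (94.2714 + 33.8901) = 907.3740 / 128.1616 = 7.07992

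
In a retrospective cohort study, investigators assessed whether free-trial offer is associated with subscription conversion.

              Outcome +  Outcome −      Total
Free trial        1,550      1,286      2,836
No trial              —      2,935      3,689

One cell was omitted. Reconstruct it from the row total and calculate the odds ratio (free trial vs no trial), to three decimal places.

4.692

The missing cell is in the unexposed row: 3689 − 2935 = 754.
So a = 1550, b = 1286, c = 754, d = 2935.
OR = (a·d)/(b·c) = (1550 × 2935) / (1286 × 754) = 4549250 / 969644 = 4.69167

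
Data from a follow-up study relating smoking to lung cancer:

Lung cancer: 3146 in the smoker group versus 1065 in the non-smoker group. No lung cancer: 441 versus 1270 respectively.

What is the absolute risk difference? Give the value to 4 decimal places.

0.4210

From the description: a = 3146, b = 441, c = 1065, d = 1270.
Risk in exposed = 3146/3587 = 0.877056; risk in unexposed = 1065/2335 = 0.456103.
Risk difference = 0.877056 − 0.456103 = 0.420953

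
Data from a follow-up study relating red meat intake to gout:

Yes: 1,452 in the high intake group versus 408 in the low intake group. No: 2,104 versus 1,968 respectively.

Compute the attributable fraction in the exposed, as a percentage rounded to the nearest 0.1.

From the description: a = 1452, b = 2104, c = 408, d = 1968.
Risk in exposed = 1452/3556 = 0.40832; risk in unexposed = 408/2376 = 0.17172.
RR = 0.40832/0.17172 = 2.37789
AR% = (RR − 1)/RR × 100 = (2.37789 − 1)/2.37789 × 100 = 57.9458%

57.9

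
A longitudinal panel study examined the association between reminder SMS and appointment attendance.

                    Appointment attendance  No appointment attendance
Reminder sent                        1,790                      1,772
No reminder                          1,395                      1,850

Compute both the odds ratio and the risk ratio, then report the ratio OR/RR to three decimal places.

1.146

Cells: a = 1790, b = 1772, c = 1395, d = 1850.
OR = (1790·1850)/(1772·1395) = 3311500/2471940 = 1.33964
Risk in exposed = 1790/3562 = 0.50253; risk in unexposed = 1395/3245 = 0.42989; RR = 1.16896
OR/RR = 1.33964 / 1.16896 = 1.14601
The outcome is not rare, so the OR lies further from 1 than the RR.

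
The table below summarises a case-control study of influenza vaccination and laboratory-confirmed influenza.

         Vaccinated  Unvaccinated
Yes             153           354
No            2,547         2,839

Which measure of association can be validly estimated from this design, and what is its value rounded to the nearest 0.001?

0.482

Reading the table with exposure as columns: a = 153 (Vaccinated, case), b = 2547 (Vaccinated, non-case), c = 354 (Unvaccinated, case), d = 2839.
This is a case-control study: participants were sampled on outcome status, so risks in the source population cannot be estimated directly — relative risk is not valid here. The odds ratio is the appropriate measure.
OR = (a·d)/(b·c) = (153 × 2839) / (2547 × 354) = 434367 / 901638 = 0.48175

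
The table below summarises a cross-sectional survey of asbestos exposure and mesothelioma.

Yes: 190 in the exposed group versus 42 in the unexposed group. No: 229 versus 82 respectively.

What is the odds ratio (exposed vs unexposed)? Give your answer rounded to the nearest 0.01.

1.62

From the description: a = 190, b = 229, c = 42, d = 82.
OR = (a·d)/(b·c) = (190 × 82) / (229 × 42) = 15580 / 9618 = 1.61988
The odds of mesothelioma are about 1.62 times as high in the exposed group.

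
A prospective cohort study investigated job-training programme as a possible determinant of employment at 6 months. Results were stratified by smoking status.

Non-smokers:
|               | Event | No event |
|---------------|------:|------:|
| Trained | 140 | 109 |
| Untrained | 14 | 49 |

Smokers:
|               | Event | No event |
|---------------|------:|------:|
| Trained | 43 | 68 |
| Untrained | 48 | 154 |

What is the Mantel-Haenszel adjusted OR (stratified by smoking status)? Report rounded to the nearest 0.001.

OR_MH = Σ(aᵢdᵢ/nᵢ) / Σ(bᵢcᵢ/nᵢ), where nᵢ is the stratum total.
Stratum 1 (Non-smokers): n = 312; a·d/n = 140·49/312 = 21.9872; b·c/n = 109·14/312 = 4.8910
Stratum 2 (Smokers): n = 313; a·d/n = 43·154/313 = 21.1565; b·c/n = 68·48/313 = 10.4281
OR_MH = (21.9872 + 21.1565) / (4.8910 + 10.4281) = 43.1437 / 15.3191 = 2.81633

2.816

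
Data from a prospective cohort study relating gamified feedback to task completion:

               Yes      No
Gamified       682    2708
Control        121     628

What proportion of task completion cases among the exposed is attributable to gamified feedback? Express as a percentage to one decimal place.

19.7

Cells: a = 682, b = 2708, c = 121, d = 628.
Risk in exposed = 682/3390 = 0.20118; risk in unexposed = 121/749 = 0.16155.
RR = 0.20118/0.16155 = 1.24532
AR% = (RR − 1)/RR × 100 = (1.24532 − 1)/1.24532 × 100 = 19.6994%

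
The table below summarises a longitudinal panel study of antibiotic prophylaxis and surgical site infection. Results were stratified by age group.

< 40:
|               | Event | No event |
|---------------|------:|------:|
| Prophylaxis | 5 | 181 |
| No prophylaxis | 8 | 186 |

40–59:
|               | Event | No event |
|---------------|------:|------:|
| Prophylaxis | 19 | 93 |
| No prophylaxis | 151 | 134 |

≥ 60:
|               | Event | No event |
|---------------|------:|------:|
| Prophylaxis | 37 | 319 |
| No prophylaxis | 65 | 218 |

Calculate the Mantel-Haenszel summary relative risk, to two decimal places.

0.39

RR_MH = Σ(aᵢ·n₀ᵢ/nᵢ) / Σ(cᵢ·n₁ᵢ/nᵢ), with n₁ᵢ = aᵢ+bᵢ (exposed), n₀ᵢ = cᵢ+dᵢ (unexposed), nᵢ = n₁ᵢ+n₀ᵢ.
Stratum 1 (< 40): n₁ = 186, n₀ = 194, n = 380; a·n₀/n = 5·194/380 = 2.5526; c·n₁/n = 8·186/380 = 3.9158
Stratum 2 (40–59): n₁ = 112, n₀ = 285, n = 397; a·n₀/n = 19·285/397 = 13.6398; c·n₁/n = 151·112/397 = 42.5995
Stratum 3 (≥ 60): n₁ = 356, n₀ = 283, n = 639; a·n₀/n = 37·283/639 = 16.3865; c·n₁/n = 65·356/639 = 36.2128
RR_MH = (2.5526 + 13.6398 + 16.3865) / (3.9158 + 42.5995 + 36.2128) = 32.5790 / 82.7281 = 0.39381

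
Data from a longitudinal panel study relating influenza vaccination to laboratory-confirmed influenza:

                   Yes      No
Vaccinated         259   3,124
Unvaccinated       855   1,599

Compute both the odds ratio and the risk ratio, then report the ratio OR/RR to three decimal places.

0.706

Cells: a = 259, b = 3124, c = 855, d = 1599.
OR = (259·1599)/(3124·855) = 414141/2671020 = 0.15505
Risk in exposed = 259/3383 = 0.07656; risk in unexposed = 855/2454 = 0.34841; RR = 0.21974
OR/RR = 0.15505 / 0.21974 = 0.70561
The outcome is not rare, so the OR lies further from 1 than the RR.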